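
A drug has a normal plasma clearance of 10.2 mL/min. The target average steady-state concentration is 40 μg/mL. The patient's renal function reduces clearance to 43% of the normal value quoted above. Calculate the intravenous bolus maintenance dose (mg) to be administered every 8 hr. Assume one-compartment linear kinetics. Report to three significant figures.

CL = 10.2 mL/min = 10.2 × 0.06 = 0.6120 L/h
Patient clearance = 0.43 × 0.6120 = 0.2632 L/h
D = CL × Css × τ = 0.2632 × 40 × 8 = 84.22 mg

84.2 mg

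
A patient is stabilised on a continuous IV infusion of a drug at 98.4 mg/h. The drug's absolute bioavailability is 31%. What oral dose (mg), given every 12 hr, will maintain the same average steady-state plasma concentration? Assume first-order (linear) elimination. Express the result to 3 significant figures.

3810 mg

To maintain the same Css, the systemic dosing rate must be unchanged: F·D/τ = infusion rate.
D = rate × τ / F = 98.4 × 12 / 0.31 = 3809 mg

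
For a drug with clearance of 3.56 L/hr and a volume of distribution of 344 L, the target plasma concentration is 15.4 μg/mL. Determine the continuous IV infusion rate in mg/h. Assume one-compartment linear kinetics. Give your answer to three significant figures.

Rate = CL × Css = 3.560 × 15.4 = 54.82 mg/h

54.8 mg/h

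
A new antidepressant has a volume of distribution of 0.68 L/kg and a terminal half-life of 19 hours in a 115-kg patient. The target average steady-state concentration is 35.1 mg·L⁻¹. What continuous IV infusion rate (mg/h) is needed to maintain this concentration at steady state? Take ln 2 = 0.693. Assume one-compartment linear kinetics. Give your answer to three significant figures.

100 mg/h

Total Vd = 0.68 × 115 = 78.20 L
CL = ln 2 · Vd / t½ = 0.693 × 78.20 / 19 = 2.852 L/h
Infusion rate = CL × Css = 2.852 × 35.1 = 100.1 mg/h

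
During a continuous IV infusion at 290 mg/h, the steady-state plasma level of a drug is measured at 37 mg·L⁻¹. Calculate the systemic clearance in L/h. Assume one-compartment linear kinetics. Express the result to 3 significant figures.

7.84 L/h

At steady state, infusion rate = CL × Css, so CL = rate / Css.
CL = 290 / 37 = 7.838 L/h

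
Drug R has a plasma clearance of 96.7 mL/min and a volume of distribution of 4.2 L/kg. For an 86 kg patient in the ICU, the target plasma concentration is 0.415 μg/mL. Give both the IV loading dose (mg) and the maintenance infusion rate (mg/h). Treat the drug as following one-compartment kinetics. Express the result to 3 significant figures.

(a) 150 mg; (b) 2.41 mg/h

Vd = 4.2 L/kg × 86 kg = 361.2 L
LD = Vd · C_target = 361.2 × 0.415 = 149.9 mg
Convert clearance: 96.7 mL/min × 60 min/h ÷ 1000 mL/L = 5.802 L/h
Infusion rate = 5.802 L/h × 0.415 mg/L = 2.408 mg/h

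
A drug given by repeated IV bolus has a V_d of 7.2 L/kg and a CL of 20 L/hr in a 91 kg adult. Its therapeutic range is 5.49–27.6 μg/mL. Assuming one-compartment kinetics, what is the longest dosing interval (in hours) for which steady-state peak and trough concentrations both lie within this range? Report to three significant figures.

Vd = 7.2 L/kg × 91 kg = 655.2 L
k = CL / Vd = 20.00 / 655.2 = 0.03053 h⁻¹
Between IV bolus doses, concentration decays as C = C₀·e^(−kτ), so C_peak/C_trough = e^(kτ).
τ_max = ln(C_peak/C_trough) / k = ln(27.6/5.49) / 0.03053 = 1.615 / 0.03053 = 52.90 h

52.9 h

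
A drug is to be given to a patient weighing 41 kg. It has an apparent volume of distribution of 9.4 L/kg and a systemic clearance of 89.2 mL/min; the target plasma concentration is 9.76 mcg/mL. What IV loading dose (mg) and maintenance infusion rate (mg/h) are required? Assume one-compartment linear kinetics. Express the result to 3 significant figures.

(a) 3760 mg; (b) 52.2 mg/h

Vd = 9.4 L/kg × 41 kg = 385.4 L
Loading dose = Vd × C = 385.4 × 9.76 = 3762 mg
Convert clearance: 89.2 mL/min × 60 min/h ÷ 1000 mL/L = 5.352 L/h
Maintenance infusion rate = CL × Css = 5.352 × 9.76 = 52.24 mg/h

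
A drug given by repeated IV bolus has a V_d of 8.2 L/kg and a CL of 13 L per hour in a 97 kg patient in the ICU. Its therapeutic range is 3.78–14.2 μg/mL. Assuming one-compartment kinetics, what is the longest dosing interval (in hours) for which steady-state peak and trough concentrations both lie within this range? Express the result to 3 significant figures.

Total Vd = 8.2 × 97 = 795.4 L
k = CL / Vd = 13.00 / 795.4 = 0.01634 h⁻¹
Between IV bolus doses, concentration decays as C = C₀·e^(−kτ), so C_peak/C_trough = e^(kτ).
τ_max = ln(C_peak/C_trough) / k = ln(14.2/3.78) / 0.01634 = 1.324 / 0.01634 = 81.03 h

81.0 h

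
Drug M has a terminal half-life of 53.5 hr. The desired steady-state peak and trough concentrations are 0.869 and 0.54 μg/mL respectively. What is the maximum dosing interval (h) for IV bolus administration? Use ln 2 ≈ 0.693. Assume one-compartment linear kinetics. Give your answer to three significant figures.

k = 0.693 / t½ = 0.693 / 53.5 = 0.01295 h⁻¹
Between IV bolus doses, concentration decays as C = C₀·e^(−kτ), so C_peak/C_trough = e^(kτ).
τ_max = ln(C_peak/C_trough) / k = ln(0.869/0.54) / 0.01295 = 0.4758 / 0.01295 = 36.74 h

36.7 h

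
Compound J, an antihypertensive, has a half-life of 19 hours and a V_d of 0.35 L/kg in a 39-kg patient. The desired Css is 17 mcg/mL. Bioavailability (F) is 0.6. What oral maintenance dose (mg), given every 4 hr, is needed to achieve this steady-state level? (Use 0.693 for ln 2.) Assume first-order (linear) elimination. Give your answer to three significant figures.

56.4 mg

Total Vd = 0.35 × 39 = 13.65 L
CL = ln 2 · Vd / t½ = 0.693 × 13.65 / 19 = 0.4979 L/h
D = CL × Css × τ / F = 0.4979 × 17 × 4 / 0.6 = 56.43 mg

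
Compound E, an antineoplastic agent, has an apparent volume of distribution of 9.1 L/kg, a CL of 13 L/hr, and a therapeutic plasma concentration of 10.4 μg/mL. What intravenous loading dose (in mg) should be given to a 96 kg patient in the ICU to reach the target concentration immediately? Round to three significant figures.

Vd(total) = 96 kg × 9.1 L/kg = 873.6 L
Loading dose depends on Vd (not clearance): it fills the distribution volume.
LD = Vd × C = 873.6 × 10.40 = 9085 mg

9090 mg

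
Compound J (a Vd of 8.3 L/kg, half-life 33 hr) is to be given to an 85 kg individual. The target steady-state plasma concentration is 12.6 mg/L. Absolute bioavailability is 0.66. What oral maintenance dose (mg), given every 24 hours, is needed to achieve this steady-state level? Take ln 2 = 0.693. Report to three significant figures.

Vd(total) = 85 kg × 8.3 L/kg = 705.5 L
k = 0.693/33 = 0.02100 h⁻¹, so CL = k·Vd = 0.02100 × 705.5 = 14.82 L/h
D = CL × Css × τ / F = 14.82 × 12.6 × 24 / 0.66 = 6790 mg

6790 mg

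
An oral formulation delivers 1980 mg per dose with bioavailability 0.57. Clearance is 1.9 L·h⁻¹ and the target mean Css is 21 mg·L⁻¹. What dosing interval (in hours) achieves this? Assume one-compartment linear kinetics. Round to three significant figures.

F·D/τ = CL·Css → τ = F·D / (CL·Css).
τ = 0.57 × 1980 / (1.9 × 21) = 28.29 h

28.3 h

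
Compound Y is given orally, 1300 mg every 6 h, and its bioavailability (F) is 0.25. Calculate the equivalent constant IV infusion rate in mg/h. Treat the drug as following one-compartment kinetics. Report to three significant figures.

Equivalent systemic input: infusion rate = F·D/τ.
Rate = 0.25 × 1300 / 6 = 54.17 mg/h

54.2 mg/h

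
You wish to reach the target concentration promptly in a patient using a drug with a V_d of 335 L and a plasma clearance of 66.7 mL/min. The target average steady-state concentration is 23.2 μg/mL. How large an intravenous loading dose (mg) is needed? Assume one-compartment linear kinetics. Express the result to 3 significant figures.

Loading dose depends on Vd (not clearance): it fills the distribution volume.
LD = Vd × C = 335.0 × 23.20 = 7772 mg

7770 mg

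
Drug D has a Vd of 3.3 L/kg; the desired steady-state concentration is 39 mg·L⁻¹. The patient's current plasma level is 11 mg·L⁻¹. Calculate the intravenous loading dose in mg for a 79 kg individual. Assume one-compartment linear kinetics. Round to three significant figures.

Vd(total) = 79 kg × 3.3 L/kg = 260.7 L
Concentration deficit ΔC = 39 − 11 = 28.00 mg/L
LD = Vd × ΔC = 260.7 × 28.00 = 7300 mg

7300 mg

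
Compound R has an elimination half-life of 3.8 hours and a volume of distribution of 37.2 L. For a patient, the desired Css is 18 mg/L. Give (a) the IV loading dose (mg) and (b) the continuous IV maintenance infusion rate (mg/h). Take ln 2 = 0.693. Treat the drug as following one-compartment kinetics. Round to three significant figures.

LD = Vd × C = 37.20 × 18 = 669.6 mg
CL = 0.693 × Vd / t½ = 0.693 × 37.20 / 3.8 = 6.784 L/h
Infusion rate = CL × Css = 6.784 × 18 = 122.1 mg/h

(a) 670 mg; (b) 122 mg/h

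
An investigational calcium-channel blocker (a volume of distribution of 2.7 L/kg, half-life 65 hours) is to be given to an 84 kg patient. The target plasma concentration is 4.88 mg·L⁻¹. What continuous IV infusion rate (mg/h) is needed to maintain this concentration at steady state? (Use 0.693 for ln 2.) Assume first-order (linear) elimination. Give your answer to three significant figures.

11.8 mg/h

Vd = 2.7 L/kg × 84 kg = 226.8 L
k = 0.693/65 = 0.01066 h⁻¹, so CL = k·Vd = 0.01066 × 226.8 = 2.418 L/h
Infusion rate = CL × Css = 2.418 × 4.88 = 11.80 mg/h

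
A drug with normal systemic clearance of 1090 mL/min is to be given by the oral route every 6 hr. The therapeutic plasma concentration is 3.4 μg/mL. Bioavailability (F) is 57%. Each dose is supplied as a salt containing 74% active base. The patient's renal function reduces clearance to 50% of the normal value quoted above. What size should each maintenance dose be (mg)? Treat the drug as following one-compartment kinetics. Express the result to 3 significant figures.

1580 mg

Convert clearance: 1090 mL/min × 60 min/h ÷ 1000 mL/L = 65.40 L/h
Patient clearance = 0.5 × 65.40 = 32.70 L/h
D = CL × Css × τ / F / S = 32.70 × 3.4 × 6 / 0.57 / 0.74 = 1582 mg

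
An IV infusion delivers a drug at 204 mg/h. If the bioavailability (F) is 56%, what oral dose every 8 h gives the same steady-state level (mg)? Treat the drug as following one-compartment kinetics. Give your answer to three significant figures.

2910 mg

To maintain the same Css, the systemic dosing rate must be unchanged: F·D/τ = infusion rate.
D = rate × τ / F = 204 × 8 / 0.56 = 2914 mg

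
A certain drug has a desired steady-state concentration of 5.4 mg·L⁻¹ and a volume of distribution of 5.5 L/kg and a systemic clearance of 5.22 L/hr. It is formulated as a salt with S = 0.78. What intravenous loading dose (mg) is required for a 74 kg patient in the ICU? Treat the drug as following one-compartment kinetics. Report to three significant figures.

2820 mg

Total Vd = 5.5 × 74 = 407.0 L
LD = Vd × C / S = 407.0 × 5.400 / 0.78 = 2818 mg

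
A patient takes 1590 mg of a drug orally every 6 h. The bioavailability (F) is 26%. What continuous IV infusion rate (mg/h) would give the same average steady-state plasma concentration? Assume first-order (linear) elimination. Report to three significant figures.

Equivalent systemic input: infusion rate = F·D/τ.
Rate = 0.26 × 1590 / 6 = 68.90 mg/h

68.9 mg/h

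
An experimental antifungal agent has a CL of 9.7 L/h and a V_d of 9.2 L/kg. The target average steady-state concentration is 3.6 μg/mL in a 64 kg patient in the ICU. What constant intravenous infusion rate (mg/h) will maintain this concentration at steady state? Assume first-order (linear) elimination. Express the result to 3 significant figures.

34.9 mg/h

At steady state, infusion rate equals elimination rate: rate in = CL × Css.
Rate = CL × Css = 9.700 × 3.6 = 34.92 mg/h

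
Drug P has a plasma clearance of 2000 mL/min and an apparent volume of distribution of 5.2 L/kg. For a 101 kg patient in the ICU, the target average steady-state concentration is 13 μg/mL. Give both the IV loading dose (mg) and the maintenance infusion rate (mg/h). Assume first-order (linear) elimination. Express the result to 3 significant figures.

(a) 6830 mg; (b) 1560 mg/h

Vd = 5.2 L/kg × 101 kg = 525.2 L
LD = Vd · C_target = 525.2 × 13 = 6828 mg
CL = 2000 mL/min = 2000 × 0.06 = 120.0 L/h
Maintenance infusion rate = CL × Css = 120.0 × 13 = 1560 mg/h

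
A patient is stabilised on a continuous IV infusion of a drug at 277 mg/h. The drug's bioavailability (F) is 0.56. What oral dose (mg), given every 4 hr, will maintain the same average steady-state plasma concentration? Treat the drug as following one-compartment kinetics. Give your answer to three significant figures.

1980 mg

To maintain the same Css, the systemic dosing rate must be unchanged: F·D/τ = infusion rate.
D = rate × τ / F = 277 × 4 / 0.56 = 1979 mg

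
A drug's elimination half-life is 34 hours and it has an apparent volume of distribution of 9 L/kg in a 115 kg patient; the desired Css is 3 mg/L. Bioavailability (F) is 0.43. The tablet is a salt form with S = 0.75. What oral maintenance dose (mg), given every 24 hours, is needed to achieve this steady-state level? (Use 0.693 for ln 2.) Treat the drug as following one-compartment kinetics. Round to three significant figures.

4710 mg

Total Vd = 9 × 115 = 1035 L
CL = ln 2 · Vd / t½ = 0.693 × 1035 / 34 = 21.10 L/h
D = CL × Css × τ / F / S = 21.10 × 3 × 24 / 0.43 / 0.75 = 4711 mg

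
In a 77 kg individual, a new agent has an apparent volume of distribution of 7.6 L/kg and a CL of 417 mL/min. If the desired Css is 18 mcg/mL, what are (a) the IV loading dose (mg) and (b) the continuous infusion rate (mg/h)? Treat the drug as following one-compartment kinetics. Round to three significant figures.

(a) 10500 mg; (b) 450 mg/h

Vd = 7.6 L/kg × 77 kg = 585.2 L
Loading dose = Vd × C = 585.2 × 18 = 10530 mg
Convert clearance: 417 mL/min × 60 min/h ÷ 1000 mL/L = 25.02 L/h
Maintenance: replace elimination → rate = CL × Css = 25.02 × 18 = 450.4 mg/h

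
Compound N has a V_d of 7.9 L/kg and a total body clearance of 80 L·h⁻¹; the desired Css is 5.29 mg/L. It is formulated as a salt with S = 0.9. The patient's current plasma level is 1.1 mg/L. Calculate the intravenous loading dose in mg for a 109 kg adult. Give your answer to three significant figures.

4010 mg

Vd = 7.9 L/kg × 109 kg = 861.1 L
Concentration deficit ΔC = 5.29 − 1.1 = 4.190 mg/L
LD = Vd × ΔC / S = 861.1 × 4.190 / 0.9 = 4009 mg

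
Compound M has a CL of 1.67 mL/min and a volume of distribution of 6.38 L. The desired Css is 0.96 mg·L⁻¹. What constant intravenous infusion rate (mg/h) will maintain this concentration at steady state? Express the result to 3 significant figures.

CL = 1.67 mL/min = 1.67 × 0.06 = 0.1002 L/h
Infusion rate = CL · Css = 0.1002 L/h × 0.96 mg/L = 0.09619 mg/h

0.0962 mg/h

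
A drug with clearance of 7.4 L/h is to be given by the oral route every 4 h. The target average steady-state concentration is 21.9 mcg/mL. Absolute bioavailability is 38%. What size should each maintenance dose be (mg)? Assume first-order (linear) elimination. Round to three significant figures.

At steady state, dose per interval replaces the amount cleared in that interval: F·D/τ = CL·Css.
D = CL × Css × τ / F = 7.400 × 21.9 × 4 / 0.38 = 1706 mg

1710 mg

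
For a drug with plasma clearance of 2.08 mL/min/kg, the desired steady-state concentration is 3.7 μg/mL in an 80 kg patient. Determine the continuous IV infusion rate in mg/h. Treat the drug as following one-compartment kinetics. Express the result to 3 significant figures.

CL = 2.08 mL/min/kg × 80 kg = 166.4 mL/min = 166.4 × 60/1000 = 9.984 L/h
R₀ = 9.984 × 3.7 = 36.94 mg/h

36.9 mg/h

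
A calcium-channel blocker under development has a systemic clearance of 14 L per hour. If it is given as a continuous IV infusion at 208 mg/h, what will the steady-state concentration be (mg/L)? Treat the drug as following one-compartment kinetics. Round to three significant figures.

Css = rate / CL = 208 / 14.00 = 14.86 mg/L

14.9 mg/L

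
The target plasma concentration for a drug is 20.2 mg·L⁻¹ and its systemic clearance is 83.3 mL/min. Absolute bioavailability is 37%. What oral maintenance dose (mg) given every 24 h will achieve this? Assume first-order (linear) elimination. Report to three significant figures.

6550 mg

CL = 83.3 mL/min = 83.3 × 0.06 = 4.998 L/h
D = CL × Css × τ / F = 4.998 × 20.2 × 24 / 0.37 = 6549 mg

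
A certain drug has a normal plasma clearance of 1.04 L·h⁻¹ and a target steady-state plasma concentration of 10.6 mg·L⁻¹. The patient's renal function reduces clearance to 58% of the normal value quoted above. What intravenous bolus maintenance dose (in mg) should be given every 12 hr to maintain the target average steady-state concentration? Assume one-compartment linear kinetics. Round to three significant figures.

76.7 mg

Patient clearance = 0.58 × 1.040 = 0.6032 L/h
D = CL × Css × τ = 0.6032 × 10.6 × 12 = 76.73 mg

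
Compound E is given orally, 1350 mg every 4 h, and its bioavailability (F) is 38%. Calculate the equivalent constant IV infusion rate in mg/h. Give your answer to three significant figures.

Equivalent systemic input: infusion rate = F·D/τ.
Rate = 0.38 × 1350 / 4 = 128.3 mg/h

128 mg/h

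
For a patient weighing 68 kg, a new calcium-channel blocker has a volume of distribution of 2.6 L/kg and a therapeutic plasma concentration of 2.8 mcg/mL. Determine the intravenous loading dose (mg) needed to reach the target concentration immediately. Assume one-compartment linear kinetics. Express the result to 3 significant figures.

Vd = 2.6 L/kg × 68 kg = 176.8 L
LD = Vd × C = 176.8 × 2.800 = 495.0 mg

495 mg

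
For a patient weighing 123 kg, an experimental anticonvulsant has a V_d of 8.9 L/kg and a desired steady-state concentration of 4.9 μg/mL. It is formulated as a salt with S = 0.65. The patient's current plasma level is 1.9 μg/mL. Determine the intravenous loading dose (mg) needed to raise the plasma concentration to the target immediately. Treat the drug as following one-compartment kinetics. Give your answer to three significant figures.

5050 mg

Vd = 8.9 L/kg × 123 kg = 1095 L
The loading dose fills Vd to the target concentration.
Concentration deficit ΔC = 4.9 − 1.9 = 3.000 mg/L
LD = Vd × ΔC / S = 1095 × 3.000 / 0.65 = 5054 mg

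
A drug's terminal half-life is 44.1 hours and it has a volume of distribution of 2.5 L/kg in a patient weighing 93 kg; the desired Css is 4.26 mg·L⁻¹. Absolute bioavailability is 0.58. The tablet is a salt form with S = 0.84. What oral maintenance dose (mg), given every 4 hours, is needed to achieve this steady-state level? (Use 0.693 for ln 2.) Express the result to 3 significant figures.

128 mg

Total Vd = 2.5 × 93 = 232.5 L
CL = ln 2 · Vd / t½ = 0.693 × 232.5 / 44.1 = 3.654 L/h
D = CL × Css × τ / F / S = 3.654 × 4.26 × 4 / 0.58 / 0.84 = 127.8 mg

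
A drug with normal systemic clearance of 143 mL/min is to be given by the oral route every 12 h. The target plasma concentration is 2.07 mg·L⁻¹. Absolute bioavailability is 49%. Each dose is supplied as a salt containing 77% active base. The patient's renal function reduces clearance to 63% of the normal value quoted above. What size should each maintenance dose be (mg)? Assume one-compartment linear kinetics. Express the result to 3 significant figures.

CL = 143 mL/min × 60/1000 = 8.580 L/h
Patient clearance = 0.63 × 8.580 = 5.405 L/h
At steady state, dose per interval replaces the amount cleared in that interval: F·S·D/τ = CL·Css.
D = CL × Css × τ / F / S = 5.405 × 2.07 × 12 / 0.49 / 0.77 = 355.8 mg

356 mg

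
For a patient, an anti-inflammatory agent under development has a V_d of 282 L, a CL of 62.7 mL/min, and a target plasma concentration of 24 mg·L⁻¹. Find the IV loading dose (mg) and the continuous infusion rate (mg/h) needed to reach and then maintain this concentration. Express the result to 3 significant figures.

Loading dose = Vd × C = 282.0 × 24 = 6768 mg
CL = 62.7 mL/min = 62.7 × 0.06 = 3.762 L/h
Maintenance: replace elimination → rate = CL × Css = 3.762 × 24 = 90.29 mg/h

(a) 6770 mg; (b) 90.3 mg/h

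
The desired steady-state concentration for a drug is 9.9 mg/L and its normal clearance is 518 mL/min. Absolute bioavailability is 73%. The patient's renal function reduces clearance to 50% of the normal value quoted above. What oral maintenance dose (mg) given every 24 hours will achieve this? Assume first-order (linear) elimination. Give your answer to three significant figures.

CL = 518 mL/min × 60/1000 = 31.08 L/h
Patient clearance = 0.5 × 31.08 = 15.54 L/h
At steady state, dose per interval replaces the amount cleared in that interval: F·D/τ = CL·Css.
D = CL × Css × τ / F = 15.54 × 9.9 × 24 / 0.73 = 5058 mg

5060 mg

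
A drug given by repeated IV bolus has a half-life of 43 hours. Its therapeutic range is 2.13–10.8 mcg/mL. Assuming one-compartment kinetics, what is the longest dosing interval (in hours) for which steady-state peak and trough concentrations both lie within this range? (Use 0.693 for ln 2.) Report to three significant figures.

101 h

k = 0.693 / t½ = 0.693 / 43 = 0.01612 h⁻¹
Between IV bolus doses, concentration decays as C = C₀·e^(−kτ), so C_peak/C_trough = e^(kτ).
τ_max = ln(C_peak/C_trough) / k = ln(10.8/2.13) / 0.01612 = 1.623 / 0.01612 = 100.7 h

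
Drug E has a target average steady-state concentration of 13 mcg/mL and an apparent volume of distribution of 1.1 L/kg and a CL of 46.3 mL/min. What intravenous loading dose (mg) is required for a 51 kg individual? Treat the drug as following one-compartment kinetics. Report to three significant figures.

Vd(total) = 51 kg × 1.1 L/kg = 56.10 L
LD = Vd × C = 56.10 × 13.00 = 729.3 mg

729 mg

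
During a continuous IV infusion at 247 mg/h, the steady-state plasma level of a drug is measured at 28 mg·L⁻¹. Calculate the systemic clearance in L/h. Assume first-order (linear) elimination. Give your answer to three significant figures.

8.82 L/h

At steady state, infusion rate = CL × Css, so CL = rate / Css.
CL = 247 / 28 = 8.821 L/h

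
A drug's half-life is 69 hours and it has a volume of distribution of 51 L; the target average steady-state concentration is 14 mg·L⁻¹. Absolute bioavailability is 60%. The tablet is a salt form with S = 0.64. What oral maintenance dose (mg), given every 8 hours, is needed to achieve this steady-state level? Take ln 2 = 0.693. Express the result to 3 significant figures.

CL = ln 2 · Vd / t½ = 0.693 × 51.00 / 69 = 0.5122 L/h
D = CL × Css × τ / F / S = 0.5122 × 14 × 8 / 0.6 / 0.64 = 149.4 mg

149 mg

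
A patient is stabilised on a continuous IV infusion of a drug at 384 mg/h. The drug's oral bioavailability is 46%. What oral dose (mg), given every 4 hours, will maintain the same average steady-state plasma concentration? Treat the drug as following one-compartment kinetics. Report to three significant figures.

3340 mg

To maintain the same Css, the systemic dosing rate must be unchanged: F·D/τ = infusion rate.
D = rate × τ / F = 384 × 4 / 0.46 = 3339 mg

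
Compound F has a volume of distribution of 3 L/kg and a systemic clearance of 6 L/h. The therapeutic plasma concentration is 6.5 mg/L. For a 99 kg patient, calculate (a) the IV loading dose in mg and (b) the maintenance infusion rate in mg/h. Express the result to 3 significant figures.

Vd = 3 L/kg × 99 kg = 297.0 L
Loading dose = Vd × C = 297.0 × 6.5 = 1931 mg
Infusion rate = 6.000 L/h × 6.5 mg/L = 39.00 mg/h

(a) 1930 mg; (b) 39.0 mg/h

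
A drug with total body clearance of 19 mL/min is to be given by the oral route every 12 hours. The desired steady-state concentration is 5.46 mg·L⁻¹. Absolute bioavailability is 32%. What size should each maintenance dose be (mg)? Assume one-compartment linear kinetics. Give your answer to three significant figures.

233 mg

CL = 19 mL/min = 19 × 0.06 = 1.140 L/h
D = CL × Css × τ / F = 1.140 × 5.46 × 12 / 0.32 = 233.4 mg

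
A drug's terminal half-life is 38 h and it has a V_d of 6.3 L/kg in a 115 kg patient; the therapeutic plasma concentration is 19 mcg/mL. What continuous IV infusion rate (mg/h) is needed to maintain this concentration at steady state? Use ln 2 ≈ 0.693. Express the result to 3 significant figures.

251 mg/h

Total Vd = 6.3 × 115 = 724.5 L
CL = ln 2 · Vd / t½ = 0.693 × 724.5 / 38 = 13.21 L/h
Infusion rate = CL × Css = 13.21 × 19 = 251.0 mg/h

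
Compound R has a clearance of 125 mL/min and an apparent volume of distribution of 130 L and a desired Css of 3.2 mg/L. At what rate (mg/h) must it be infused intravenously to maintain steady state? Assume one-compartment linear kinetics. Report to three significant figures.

CL = 125 mL/min = 125 × 0.06 = 7.500 L/h
Vd does not affect the maintenance rate; only clearance governs steady-state input.
Rate = CL × Css = 7.500 × 3.2 = 24.00 mg/h

24.0 mg/h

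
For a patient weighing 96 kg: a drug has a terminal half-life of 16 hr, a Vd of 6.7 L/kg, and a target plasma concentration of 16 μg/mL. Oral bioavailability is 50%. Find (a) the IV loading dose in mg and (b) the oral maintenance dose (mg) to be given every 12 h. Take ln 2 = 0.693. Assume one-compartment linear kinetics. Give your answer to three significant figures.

Vd(total) = 96 kg × 6.7 L/kg = 643.2 L
LD = Vd × C = 643.2 × 16 = 10290 mg
CL = 0.693 × Vd / t½ = 0.693 × 643.2 / 16 = 27.86 L/h
D = CL × Css × τ / F = 27.86 × 16 × 12 / 0.5 = 10700 mg

(a) 10300 mg; (b) 10700 mg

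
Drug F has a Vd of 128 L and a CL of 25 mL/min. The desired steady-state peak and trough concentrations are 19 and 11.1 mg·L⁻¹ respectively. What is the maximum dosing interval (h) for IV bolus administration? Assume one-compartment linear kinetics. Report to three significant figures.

45.9 h

CL = 25 mL/min = 25 × 0.06 = 1.500 L/h
k = CL / Vd = 1.500 / 128.0 = 0.01172 h⁻¹
Between IV bolus doses, concentration decays as C = C₀·e^(−kτ), so C_peak/C_trough = e^(kτ).
τ_max = ln(C_peak/C_trough) / k = ln(19/11.1) / 0.01172 = 0.5375 / 0.01172 = 45.86 h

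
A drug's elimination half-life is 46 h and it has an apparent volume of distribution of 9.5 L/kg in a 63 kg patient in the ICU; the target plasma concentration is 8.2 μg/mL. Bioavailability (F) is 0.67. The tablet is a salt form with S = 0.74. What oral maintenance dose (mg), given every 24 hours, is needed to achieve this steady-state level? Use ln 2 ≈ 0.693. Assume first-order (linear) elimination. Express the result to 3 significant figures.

Vd = 9.5 L/kg × 63 kg = 598.5 L
CL = ln 2 · Vd / t½ = 0.693 × 598.5 / 46 = 9.017 L/h
D = CL × Css × τ / F / S = 9.017 × 8.2 × 24 / 0.67 / 0.74 = 3579 mg

3580 mg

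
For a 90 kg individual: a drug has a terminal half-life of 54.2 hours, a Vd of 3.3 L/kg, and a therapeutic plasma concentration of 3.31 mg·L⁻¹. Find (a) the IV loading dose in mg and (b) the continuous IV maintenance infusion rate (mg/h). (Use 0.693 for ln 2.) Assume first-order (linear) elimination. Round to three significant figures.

Total Vd = 3.3 × 90 = 297.0 L
LD = Vd × C = 297.0 × 3.31 = 983.1 mg
CL = 0.693 × Vd / t½ = 0.693 × 297.0 / 54.2 = 3.797 L/h
Infusion rate = CL × Css = 3.797 × 3.31 = 12.57 mg/h

(a) 983 mg; (b) 12.6 mg/h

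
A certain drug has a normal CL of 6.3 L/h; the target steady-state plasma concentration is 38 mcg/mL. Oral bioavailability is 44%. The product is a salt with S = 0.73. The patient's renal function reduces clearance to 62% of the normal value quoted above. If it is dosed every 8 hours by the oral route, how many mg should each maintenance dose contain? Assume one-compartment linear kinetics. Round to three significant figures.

Patient clearance = 0.62 × 6.300 = 3.906 L/h
D = CL × Css × τ / F / S = 3.906 × 38 × 8 / 0.44 / 0.73 = 3697 mg

3700 mg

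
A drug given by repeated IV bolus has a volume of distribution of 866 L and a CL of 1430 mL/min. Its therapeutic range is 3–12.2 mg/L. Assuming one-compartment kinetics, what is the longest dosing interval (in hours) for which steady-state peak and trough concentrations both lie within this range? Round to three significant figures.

14.2 h

CL = 1430 mL/min × 60/1000 = 85.80 L/h
k = CL / Vd = 85.80 / 866.0 = 0.09908 h⁻¹
Between IV bolus doses, concentration decays as C = C₀·e^(−kτ), so C_peak/C_trough = e^(kτ).
τ_max = ln(C_peak/C_trough) / k = ln(12.2/3) / 0.09908 = 1.403 / 0.09908 = 14.16 h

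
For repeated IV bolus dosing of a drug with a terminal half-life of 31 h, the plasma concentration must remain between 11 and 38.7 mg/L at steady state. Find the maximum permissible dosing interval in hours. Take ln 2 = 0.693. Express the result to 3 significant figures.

k = 0.693 / t½ = 0.693 / 31 = 0.02235 h⁻¹
Between IV bolus doses, concentration decays as C = C₀·e^(−kτ), so C_peak/C_trough = e^(kτ).
τ_max = ln(C_peak/C_trough) / k = ln(38.7/11) / 0.02235 = 1.258 / 0.02235 = 56.29 h

56.3 h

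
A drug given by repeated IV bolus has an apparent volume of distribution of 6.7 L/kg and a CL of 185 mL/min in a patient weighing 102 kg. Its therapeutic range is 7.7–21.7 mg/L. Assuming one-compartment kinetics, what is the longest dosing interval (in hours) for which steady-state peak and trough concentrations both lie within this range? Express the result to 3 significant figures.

63.8 h

Vd = 6.7 L/kg × 102 kg = 683.4 L
Convert clearance: 185 mL/min × 60 min/h ÷ 1000 mL/L = 11.10 L/h
k = CL / Vd = 11.10 / 683.4 = 0.01624 h⁻¹
Between IV bolus doses, concentration decays as C = C₀·e^(−kτ), so C_peak/C_trough = e^(kτ).
τ_max = ln(C_peak/C_trough) / k = ln(21.7/7.7) / 0.01624 = 1.036 / 0.01624 = 63.79 h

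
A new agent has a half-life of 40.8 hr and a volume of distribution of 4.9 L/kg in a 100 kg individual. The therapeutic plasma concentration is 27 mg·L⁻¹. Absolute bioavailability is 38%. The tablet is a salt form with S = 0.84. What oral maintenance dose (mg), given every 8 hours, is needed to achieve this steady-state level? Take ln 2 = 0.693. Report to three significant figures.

5630 mg

Vd(total) = 100 kg × 4.9 L/kg = 490.0 L
k = 0.693/40.8 = 0.01699 h⁻¹, so CL = k·Vd = 0.01699 × 490.0 = 8.325 L/h
D = CL × Css × τ / F / S = 8.325 × 27 × 8 / 0.38 / 0.84 = 5633 mg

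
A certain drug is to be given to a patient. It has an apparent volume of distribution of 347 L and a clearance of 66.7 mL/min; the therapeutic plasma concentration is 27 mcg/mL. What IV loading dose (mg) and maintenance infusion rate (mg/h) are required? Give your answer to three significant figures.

(a) 9370 mg; (b) 108 mg/h

Loading: fill Vd to C_target → 347.0 L × 27 mg/L = 9369 mg
CL = 66.7 mL/min × 60/1000 = 4.002 L/h
Maintenance infusion rate = CL × Css = 4.002 × 27 = 108.1 mg/h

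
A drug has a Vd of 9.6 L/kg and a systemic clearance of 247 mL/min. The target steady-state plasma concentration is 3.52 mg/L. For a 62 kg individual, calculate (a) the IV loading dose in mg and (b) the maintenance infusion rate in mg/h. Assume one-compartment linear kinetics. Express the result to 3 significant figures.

(a) 2100 mg; (b) 52.2 mg/h

Vd = 9.6 L/kg × 62 kg = 595.2 L
Loading dose = Vd × C = 595.2 × 3.52 = 2095 mg
Convert clearance: 247 mL/min × 60 min/h ÷ 1000 mL/L = 14.82 L/h
Maintenance infusion rate = CL × Css = 14.82 × 3.52 = 52.17 mg/h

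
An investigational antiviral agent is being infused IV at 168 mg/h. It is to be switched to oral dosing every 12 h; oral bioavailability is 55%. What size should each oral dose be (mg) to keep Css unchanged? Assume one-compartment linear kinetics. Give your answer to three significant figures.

3670 mg

To maintain the same Css, the systemic dosing rate must be unchanged: F·D/τ = infusion rate.
D = rate × τ / F = 168 × 12 / 0.55 = 3665 mg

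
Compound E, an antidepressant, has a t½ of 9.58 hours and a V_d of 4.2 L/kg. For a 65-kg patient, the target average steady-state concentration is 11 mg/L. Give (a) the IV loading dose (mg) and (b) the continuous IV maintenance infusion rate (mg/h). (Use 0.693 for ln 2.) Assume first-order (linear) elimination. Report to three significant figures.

Total Vd = 4.2 × 65 = 273.0 L
LD = Vd × C = 273.0 × 11 = 3003 mg
CL = 0.693 × Vd / t½ = 0.693 × 273.0 / 9.58 = 19.75 L/h
Infusion rate = CL × Css = 19.75 × 11 = 217.3 mg/h

(a) 3000 mg; (b) 217 mg/h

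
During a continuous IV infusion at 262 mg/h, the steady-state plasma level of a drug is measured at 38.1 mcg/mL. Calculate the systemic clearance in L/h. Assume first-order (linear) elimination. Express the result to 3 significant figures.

6.88 L/h

At steady state, infusion rate = CL × Css, so CL = rate / Css.
CL = 262 / 38.1 = 6.877 L/h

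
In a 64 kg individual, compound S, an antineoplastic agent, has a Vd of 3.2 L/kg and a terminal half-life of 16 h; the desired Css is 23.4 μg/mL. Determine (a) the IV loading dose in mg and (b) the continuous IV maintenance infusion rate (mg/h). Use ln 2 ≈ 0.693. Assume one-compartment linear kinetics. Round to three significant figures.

(a) 4790 mg; (b) 208 mg/h

Vd = 3.2 L/kg × 64 kg = 204.8 L
LD = Vd × C = 204.8 × 23.4 = 4792 mg
CL = 0.693 × Vd / t½ = 0.693 × 204.8 / 16 = 8.870 L/h
Infusion rate = CL × Css = 8.870 × 23.4 = 207.6 mg/h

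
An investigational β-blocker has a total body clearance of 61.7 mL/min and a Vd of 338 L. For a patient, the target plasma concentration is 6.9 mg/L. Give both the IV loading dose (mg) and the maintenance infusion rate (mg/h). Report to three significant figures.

(a) 2330 mg; (b) 25.5 mg/h

LD = Vd · C_target = 338.0 × 6.9 = 2332 mg
CL = 61.7 mL/min = 61.7 × 0.06 = 3.702 L/h
Maintenance: replace elimination → rate = CL × Css = 3.702 × 6.9 = 25.54 mg/h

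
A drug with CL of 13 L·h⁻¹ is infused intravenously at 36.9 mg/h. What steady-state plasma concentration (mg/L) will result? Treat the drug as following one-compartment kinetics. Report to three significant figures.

2.84 mg/L

Css = rate / CL = 36.9 / 13.00 = 2.838 mg/L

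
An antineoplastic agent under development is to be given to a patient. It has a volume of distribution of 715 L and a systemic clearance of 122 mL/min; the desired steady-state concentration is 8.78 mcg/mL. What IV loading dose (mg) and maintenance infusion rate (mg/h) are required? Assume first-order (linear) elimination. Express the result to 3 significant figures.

(a) 6280 mg; (b) 64.3 mg/h

Loading: fill Vd to C_target → 715.0 L × 8.78 mg/L = 6278 mg
CL = 122 mL/min = 122 × 0.06 = 7.320 L/h
Maintenance: replace elimination → rate = CL × Css = 7.320 × 8.78 = 64.27 mg/h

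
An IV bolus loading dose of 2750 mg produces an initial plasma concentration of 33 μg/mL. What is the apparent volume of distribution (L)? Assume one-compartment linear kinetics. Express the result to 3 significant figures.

83.3 L

Immediately after an IV bolus, C₀ = Dose / Vd, so Vd = Dose / C₀.
Vd = 2750 / 33 = 83.33 L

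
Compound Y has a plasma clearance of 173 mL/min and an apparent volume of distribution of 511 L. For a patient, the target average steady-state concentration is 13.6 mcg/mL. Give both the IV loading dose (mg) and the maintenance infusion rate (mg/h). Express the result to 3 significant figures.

(a) 6950 mg; (b) 141 mg/h

Loading: fill Vd to C_target → 511.0 L × 13.6 mg/L = 6950 mg
CL = 173 mL/min × 60/1000 = 10.38 L/h
Maintenance: replace elimination → rate = CL × Css = 10.38 × 13.6 = 141.2 mg/h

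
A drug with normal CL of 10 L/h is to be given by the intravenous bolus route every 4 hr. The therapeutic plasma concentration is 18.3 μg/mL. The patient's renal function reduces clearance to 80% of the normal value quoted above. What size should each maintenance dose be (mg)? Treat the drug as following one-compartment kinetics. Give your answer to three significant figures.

Patient clearance = 0.8 × 10.00 = 8.000 L/h
D = CL × Css × τ = 8.000 × 18.3 × 4 = 585.6 mg

586 mg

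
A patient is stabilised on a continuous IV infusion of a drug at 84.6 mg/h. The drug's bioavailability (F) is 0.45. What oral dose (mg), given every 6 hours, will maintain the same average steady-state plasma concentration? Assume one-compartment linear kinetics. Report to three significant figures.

To maintain the same Css, the systemic dosing rate must be unchanged: F·D/τ = infusion rate.
D = rate × τ / F = 84.6 × 6 / 0.45 = 1128 mg

1130 mg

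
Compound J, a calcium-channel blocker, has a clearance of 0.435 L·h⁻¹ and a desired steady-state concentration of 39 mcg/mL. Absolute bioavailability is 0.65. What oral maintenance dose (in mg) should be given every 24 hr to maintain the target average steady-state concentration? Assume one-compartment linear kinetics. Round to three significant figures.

D = CL × Css × τ / F = 0.4350 × 39 × 24 / 0.65 = 626.4 mg

626 mg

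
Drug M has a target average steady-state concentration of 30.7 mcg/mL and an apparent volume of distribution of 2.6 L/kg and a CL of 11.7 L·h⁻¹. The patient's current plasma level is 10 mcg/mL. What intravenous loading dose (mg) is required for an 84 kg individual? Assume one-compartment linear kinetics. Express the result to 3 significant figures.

4520 mg

Total Vd = 2.6 × 84 = 218.4 L
Concentration deficit ΔC = 30.7 − 10 = 20.70 mg/L
LD = Vd × ΔC = 218.4 × 20.70 = 4521 mg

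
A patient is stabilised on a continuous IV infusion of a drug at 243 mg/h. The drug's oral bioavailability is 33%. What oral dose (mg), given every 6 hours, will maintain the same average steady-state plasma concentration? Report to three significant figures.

To maintain the same Css, the systemic dosing rate must be unchanged: F·D/τ = infusion rate.
D = rate × τ / F = 243 × 6 / 0.33 = 4418 mg

4420 mg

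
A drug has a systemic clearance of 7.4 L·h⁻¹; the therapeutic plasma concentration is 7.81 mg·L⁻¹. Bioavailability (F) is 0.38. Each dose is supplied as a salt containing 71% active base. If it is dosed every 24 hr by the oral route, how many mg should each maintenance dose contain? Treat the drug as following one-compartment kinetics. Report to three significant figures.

5140 mg

At steady state, dose per interval replaces the amount cleared in that interval: F·S·D/τ = CL·Css.
D = CL × Css × τ / F / S = 7.400 × 7.81 × 24 / 0.38 / 0.71 = 5141 mg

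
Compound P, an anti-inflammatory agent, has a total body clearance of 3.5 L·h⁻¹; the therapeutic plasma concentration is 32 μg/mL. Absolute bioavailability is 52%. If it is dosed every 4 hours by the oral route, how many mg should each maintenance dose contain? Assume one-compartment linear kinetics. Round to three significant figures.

862 mg

D = CL × Css × τ / F = 3.500 × 32 × 4 / 0.52 = 861.5 mg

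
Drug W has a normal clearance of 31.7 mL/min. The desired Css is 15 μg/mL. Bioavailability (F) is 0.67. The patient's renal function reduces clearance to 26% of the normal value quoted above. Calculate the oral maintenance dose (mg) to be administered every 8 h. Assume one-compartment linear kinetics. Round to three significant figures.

Convert clearance: 31.7 mL/min × 60 min/h ÷ 1000 mL/L = 1.902 L/h
Patient clearance = 0.26 × 1.902 = 0.4945 L/h
D = CL × Css × τ / F = 0.4945 × 15 × 8 / 0.67 = 88.57 mg

88.6 mg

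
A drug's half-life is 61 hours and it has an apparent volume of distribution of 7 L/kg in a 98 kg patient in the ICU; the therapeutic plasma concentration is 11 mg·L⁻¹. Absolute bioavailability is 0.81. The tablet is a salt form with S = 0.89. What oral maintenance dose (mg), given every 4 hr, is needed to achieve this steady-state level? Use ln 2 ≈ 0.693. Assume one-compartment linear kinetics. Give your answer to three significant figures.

Vd = 7 L/kg × 98 kg = 686.0 L
CL = 0.693 × Vd / t½ = 0.693 × 686.0 / 61 = 7.793 L/h
D = CL × Css × τ / F / S = 7.793 × 11 × 4 / 0.81 / 0.89 = 475.6 mg

476 mg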